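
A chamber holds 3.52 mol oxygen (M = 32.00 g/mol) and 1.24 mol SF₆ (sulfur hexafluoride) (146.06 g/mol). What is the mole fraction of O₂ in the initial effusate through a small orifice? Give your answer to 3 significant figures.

0.858

The effusion rate of species i is ∝ p_i/√M_i ∝ n_i/√M_i.
x_O₂(eff) = (n_O₂/√M_O₂) / (n_O₂/√M_O₂ + n_SF₆/√M_SF₆)
= (3.52/√32.00) / (3.52/√32.00 + 1.24/√146.06) = 0.6223/(0.6223 + 0.1026) = 0.858.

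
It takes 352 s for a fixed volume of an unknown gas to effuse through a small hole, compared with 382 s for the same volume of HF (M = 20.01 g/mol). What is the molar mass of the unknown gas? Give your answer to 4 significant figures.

16.99 g/mol

From Graham's law, t_X/t_HF = √(M_X/M_HF).
352/382 = 0.9215 = √(M_X/20.01)
M_X = 20.01 × 0.9215² = 20.01 × 0.8491 = 16.99 g/mol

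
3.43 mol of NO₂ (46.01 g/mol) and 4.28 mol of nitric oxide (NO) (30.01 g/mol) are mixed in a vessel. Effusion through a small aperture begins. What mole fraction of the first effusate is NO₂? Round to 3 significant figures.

Rate_i ∝ x_i/√M_i (Graham's law weighted by mole fraction), so the effusate composition follows n_i/√M_i.
Mole fraction of NO₂ in the effusate = (n_NO₂/√M_NO₂) / (n_NO₂/√M_NO₂ + n_NO/√M_NO)
= (3.43/√46.01) / (3.43/√46.01 + 4.28/√30.01) = 0.5057/(0.5057 + 0.7813) = 0.393.

0.393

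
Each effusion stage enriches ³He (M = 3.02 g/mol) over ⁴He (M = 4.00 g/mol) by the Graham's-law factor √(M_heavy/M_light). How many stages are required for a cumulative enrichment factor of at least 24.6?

23

With α = √(4.00/3.02) per stage, ln α = ½ ln(1.32450) = 0.1405.
Need α^N ≥ 24.6 ⇒ N ≥ ln(24.6) / ln α = 3.203 / 0.1405 = 22.79.
So at least 23 stages are needed.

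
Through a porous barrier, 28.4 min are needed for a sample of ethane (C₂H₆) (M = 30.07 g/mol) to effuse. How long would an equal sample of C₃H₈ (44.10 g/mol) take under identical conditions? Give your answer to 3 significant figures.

Using Graham's law: t_C₃H₈/t_C₂H₆ = √(M_C₃H₈/M_C₂H₆) = √(44.10/30.07) = √1.467 = 1.211.
So the time for C₃H₈ is 28.4 × 1.211 = 34.4 min.

34.4 min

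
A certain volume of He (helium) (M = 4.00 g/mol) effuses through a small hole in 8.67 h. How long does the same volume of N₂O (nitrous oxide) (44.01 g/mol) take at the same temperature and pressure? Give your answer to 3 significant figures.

28.8 h

Graham's law gives t_N₂O/t_He = √(M_N₂O/M_He) = √(44.01/4.00) = √11.00 = 3.317.
So the time for N₂O is 8.67 × 3.317 = 28.8 h.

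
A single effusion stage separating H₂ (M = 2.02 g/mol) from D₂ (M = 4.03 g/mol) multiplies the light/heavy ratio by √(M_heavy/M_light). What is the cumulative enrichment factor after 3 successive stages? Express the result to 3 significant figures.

2.82

The single-stage factor is √(M_heavy/M_light), so 3 stages give [√(4.03/2.02)]^3 = (4.03/2.02)^(3/2).
= 1.99505^(3/2) = 2.82.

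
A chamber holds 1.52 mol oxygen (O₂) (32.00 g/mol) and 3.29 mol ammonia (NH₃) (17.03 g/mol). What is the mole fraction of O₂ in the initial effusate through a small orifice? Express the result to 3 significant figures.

Effusion rate of each component ∝ n_i/√M_i (partial pressure × 1/√M).
x_O₂(eff) = (n_O₂/√M_O₂) / (n_O₂/√M_O₂ + n_NH₃/√M_NH₃)
= (1.52/√32.00) / (1.52/√32.00 + 3.29/√17.03) = 0.2687/(0.2687 + 0.7972) = 0.252.

0.252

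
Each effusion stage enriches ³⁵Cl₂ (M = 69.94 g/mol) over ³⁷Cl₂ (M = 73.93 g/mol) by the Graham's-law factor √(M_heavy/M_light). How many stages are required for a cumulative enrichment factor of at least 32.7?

126

Single-stage factor α = √(73.93/69.94), so ln α = ½ ln(1.05705) = 0.02774.
Need α^N ≥ 32.7 ⇒ N ≥ ln(32.7) / ln α = 3.487 / 0.02774 = 125.71.
Rounding up, N = 126 stages.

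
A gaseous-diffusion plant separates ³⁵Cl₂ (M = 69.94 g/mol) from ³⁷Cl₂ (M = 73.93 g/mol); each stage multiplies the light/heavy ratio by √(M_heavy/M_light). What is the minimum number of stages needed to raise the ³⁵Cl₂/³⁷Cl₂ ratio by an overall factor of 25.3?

117

Single-stage factor α = √(73.93/69.94), so ln α = ½ ln(1.05705) = 0.02774.
Need α^N ≥ 25.3 ⇒ N ≥ ln(25.3) / ln α = 3.231 / 0.02774 = 116.47.
Rounding up, N = 117 stages.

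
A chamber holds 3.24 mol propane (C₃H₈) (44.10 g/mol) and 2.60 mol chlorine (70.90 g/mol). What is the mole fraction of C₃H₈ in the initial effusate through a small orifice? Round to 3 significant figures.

Rate_i ∝ x_i/√M_i (Graham's law weighted by mole fraction), so the effusate composition follows n_i/√M_i.
So x_C₃H₈ in the escaping gas = (n_C₃H₈/√M_C₃H₈) / Σ(n_i/√M_i)
= (3.24/√44.10) / (3.24/√44.10 + 2.60/√70.90) = 0.4879/(0.4879 + 0.3088) = 0.612.

0.612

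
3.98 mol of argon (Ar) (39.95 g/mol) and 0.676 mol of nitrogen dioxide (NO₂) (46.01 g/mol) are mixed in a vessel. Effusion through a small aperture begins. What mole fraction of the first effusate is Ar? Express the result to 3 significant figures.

Rate_i ∝ x_i/√M_i (Graham's law weighted by mole fraction), so the effusate composition follows n_i/√M_i.
x_Ar(eff) = (n_Ar/√M_Ar) / (n_Ar/√M_Ar + n_NO₂/√M_NO₂)
= (3.98/√39.95) / (3.98/√39.95 + 0.676/√46.01) = 0.6297/(0.6297 + 0.09966) = 0.863.

0.863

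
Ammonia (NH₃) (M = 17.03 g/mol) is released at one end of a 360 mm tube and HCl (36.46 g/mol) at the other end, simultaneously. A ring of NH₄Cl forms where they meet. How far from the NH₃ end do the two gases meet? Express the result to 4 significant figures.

213.8 mm

The fronts meet when d_NH₃ + d_HCl = L with d_NH₃/d_HCl = √(M_HCl/M_NH₃) (Graham's law). Here √(M_HCl/M_NH₃) = √(36.46/17.03) = 1.463.
With d_NH₃ + d_HCl = 360 mm, d_HCl = 360/(1 + 1.463) = 146.2 mm.
d_NH₃ = 360 − 146.2 = 213.8 mm.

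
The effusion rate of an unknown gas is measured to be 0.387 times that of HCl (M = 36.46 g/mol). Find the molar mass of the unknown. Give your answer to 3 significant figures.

243 g/mol

Using Graham's law: rate_X/rate_HCl = √(M_HCl/M_X).
0.387 = √(36.46/M_X)
M_X = 36.46 / 0.387² = 36.46 / 0.1498 = 243 g/mol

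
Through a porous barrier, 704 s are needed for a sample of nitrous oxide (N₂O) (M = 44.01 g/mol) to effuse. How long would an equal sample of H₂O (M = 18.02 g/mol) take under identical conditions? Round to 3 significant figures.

450 s

Using Graham's law: t_H₂O/t_N₂O = √(M_H₂O/M_N₂O) = √(18.02/44.01) = √0.4095 = 0.6399.
So the time for H₂O is 704 × 0.6399 = 450 s.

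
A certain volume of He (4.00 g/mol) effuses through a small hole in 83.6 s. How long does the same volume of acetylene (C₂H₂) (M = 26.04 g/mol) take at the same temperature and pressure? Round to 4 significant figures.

213.3 s

Graham's law gives t_C₂H₂/t_He = √(M_C₂H₂/M_He) = √(26.04/4.00) = √6.510 = 2.551.
So the time for C₂H₂ is 83.6 × 2.551 = 213.3 s.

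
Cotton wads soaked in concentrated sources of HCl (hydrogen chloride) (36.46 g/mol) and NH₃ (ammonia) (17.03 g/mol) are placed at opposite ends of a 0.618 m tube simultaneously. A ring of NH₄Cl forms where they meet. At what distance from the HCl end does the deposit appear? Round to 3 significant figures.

In equal time, each gas travels a distance ∝ its rate ∝ 1/√M, so d_HCl/d_NH₃ = √(M_NH₃/M_HCl) = √(17.03/36.46) = 0.6834.
With d_HCl + d_NH₃ = 0.618 m, d_NH₃ = 0.618/(1 + 0.6834) = 0.3671 m.
d_HCl = 0.618 − 0.3671 = 0.251 m.

0.251 m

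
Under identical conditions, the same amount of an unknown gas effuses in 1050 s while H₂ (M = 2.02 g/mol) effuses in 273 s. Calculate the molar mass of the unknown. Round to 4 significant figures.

From Graham's law, t_X/t_H₂ = √(M_X/M_H₂).
1050/273 = 3.846 = √(M_X/2.02)
M_X = 2.02 × 3.846² = 2.02 × 14.79 = 29.88 g/mol

29.88 g/mol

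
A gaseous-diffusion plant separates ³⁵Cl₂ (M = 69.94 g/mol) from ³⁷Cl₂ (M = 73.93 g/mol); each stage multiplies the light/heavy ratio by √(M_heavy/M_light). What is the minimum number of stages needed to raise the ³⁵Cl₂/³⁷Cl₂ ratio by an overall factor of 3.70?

Single-stage factor α = √(73.93/69.94), so ln α = ½ ln(1.05705) = 0.02774.
Need α^N ≥ 3.70 ⇒ N ≥ ln(3.70) / ln α = 1.308 / 0.02774 = 47.16.
Rounding up, N = 48 stages.

48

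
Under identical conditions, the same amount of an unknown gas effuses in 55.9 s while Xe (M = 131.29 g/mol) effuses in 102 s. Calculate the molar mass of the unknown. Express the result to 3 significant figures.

Since effusion rate ∝ 1/√M, t_X/t_Xe = √(M_X/M_Xe).
55.9/102 = 0.5480 = √(M_X/131.29)
M_X = 131.29 × 0.5480² = 131.29 × 0.3003 = 39.4 g/mol

39.4 g/mol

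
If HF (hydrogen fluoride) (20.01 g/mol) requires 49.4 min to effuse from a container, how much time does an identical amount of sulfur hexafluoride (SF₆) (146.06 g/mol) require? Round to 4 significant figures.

133.5 min

Using Graham's law: t_SF₆/t_HF = √(M_SF₆/M_HF) = √(146.06/20.01) = √7.299 = 2.702.
So the time for SF₆ is 49.4 × 2.702 = 133.5 min.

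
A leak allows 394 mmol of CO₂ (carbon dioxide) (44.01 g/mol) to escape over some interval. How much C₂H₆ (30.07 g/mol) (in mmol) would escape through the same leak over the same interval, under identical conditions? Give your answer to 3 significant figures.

477 mmol

Graham's law gives rate_C₂H₆/rate_CO₂ = √(M_CO₂/M_C₂H₆) = √(44.01/30.07) = √1.464 = 1.210.
So the amount for C₂H₆ is 394 × 1.210 = 477 mmol.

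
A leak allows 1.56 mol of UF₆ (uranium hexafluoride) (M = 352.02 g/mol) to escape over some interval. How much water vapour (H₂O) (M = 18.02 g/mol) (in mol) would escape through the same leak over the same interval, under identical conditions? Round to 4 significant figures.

From Graham's law, rate_H₂O/rate_UF₆ = √(M_UF₆/M_H₂O) = √(352.02/18.02) = √19.53 = 4.420.
So the amount for H₂O is 1.56 × 4.420 = 6.895 mol.

6.895 mol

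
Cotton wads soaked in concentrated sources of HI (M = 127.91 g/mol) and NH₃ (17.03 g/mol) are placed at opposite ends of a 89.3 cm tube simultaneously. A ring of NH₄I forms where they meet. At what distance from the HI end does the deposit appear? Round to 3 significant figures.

23.9 cm

In equal time, each gas travels a distance ∝ its rate ∝ 1/√M, so d_HI/d_NH₃ = √(M_NH₃/M_HI) = √(17.03/127.91) = 0.3649.
With d_HI + d_NH₃ = 89.3 cm, d_NH₃ = 89.3/(1 + 0.3649) = 65.43 cm.
d_HI = 89.3 − 65.43 = 23.9 cm.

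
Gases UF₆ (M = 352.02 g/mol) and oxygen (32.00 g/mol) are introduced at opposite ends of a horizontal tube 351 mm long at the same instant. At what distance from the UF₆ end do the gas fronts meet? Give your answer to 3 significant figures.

81.3 mm

Graham's law gives d_UF₆/d_O₂ = rate_UF₆/rate_O₂ = √(M_O₂/M_UF₆) = √(32.00/352.02) = 0.3015.
With d_UF₆ + d_O₂ = 351 mm, d_O₂ = 351/(1 + 0.3015) = 269.7 mm.
d_UF₆ = 351 − 269.7 = 81.3 mm.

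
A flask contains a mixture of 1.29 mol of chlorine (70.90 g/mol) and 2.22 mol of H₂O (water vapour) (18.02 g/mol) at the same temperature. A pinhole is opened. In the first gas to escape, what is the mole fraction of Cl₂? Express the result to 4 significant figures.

0.2266

Effusion rate of each component ∝ n_i/√M_i (partial pressure × 1/√M).
So x_Cl₂ in the escaping gas = (n_Cl₂/√M_Cl₂) / Σ(n_i/√M_i)
= (1.29/√70.90) / (1.29/√70.90 + 2.22/√18.02) = 0.1532/(0.1532 + 0.5230) = 0.2266.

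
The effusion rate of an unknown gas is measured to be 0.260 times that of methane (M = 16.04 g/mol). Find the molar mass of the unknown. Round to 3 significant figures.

237 g/mol

Graham's law gives rate_X/rate_CH₄ = √(M_CH₄/M_X).
0.260 = √(16.04/M_X)
M_X = 16.04 / 0.260² = 16.04 / 0.06760 = 237 g/mol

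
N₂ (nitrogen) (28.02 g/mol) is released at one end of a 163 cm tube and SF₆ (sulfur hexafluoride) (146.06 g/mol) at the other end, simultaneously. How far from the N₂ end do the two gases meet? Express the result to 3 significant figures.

113 cm

The fronts meet when d_N₂ + d_SF₆ = L with d_N₂/d_SF₆ = √(M_SF₆/M_N₂) (Graham's law). Here √(M_SF₆/M_N₂) = √(146.06/28.02) = 2.283.
With d_N₂ + d_SF₆ = 163 cm, d_SF₆ = 163/(1 + 2.283) = 49.65 cm.
d_N₂ = 163 − 49.65 = 113 cm.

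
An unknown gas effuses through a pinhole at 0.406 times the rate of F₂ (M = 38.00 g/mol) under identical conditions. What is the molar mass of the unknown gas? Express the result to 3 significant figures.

231 g/mol

Since effusion rate ∝ 1/√M, rate_X/rate_F₂ = √(M_F₂/M_X).
0.406 = √(38.00/M_X)
M_X = 38.00 / 0.406² = 38.00 / 0.1648 = 231 g/mol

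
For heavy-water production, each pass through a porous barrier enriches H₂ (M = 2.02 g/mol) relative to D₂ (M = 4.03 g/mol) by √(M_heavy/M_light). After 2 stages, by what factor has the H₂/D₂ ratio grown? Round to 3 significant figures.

2.00

The single-stage factor is √(M_heavy/M_light), so 2 stages give [√(4.03/2.02)]^2 = (4.03/2.02)^(2/2).
= 1.99505^1 = 2.00.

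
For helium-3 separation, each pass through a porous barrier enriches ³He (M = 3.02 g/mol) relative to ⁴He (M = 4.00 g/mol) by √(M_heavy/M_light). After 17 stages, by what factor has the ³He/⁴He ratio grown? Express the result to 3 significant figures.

Overall factor = α^17 with α = √(4.00/3.02), i.e. (4.00/3.02)^(17/2).
= 1.32450^(17/2) = 10.9.

10.9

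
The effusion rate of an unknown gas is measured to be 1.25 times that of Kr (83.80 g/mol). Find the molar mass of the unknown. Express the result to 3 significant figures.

By Graham's law, rate_X/rate_Kr = √(M_Kr/M_X).
1.25 = √(83.80/M_X)
M_X = 83.80 / 1.25² = 83.80 / 1.562 = 53.6 g/mol

53.6 g/mol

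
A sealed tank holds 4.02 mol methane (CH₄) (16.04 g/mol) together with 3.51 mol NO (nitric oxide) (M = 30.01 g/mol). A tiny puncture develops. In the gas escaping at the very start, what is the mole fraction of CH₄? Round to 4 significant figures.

0.6104

Each component's effusion rate ∝ (its partial pressure)·(1/√M) ∝ n_i/√M_i.
Mole fraction of CH₄ in the effusate = (n_CH₄/√M_CH₄) / (n_CH₄/√M_CH₄ + n_NO/√M_NO)
= (4.02/√16.04) / (4.02/√16.04 + 3.51/√30.01) = 1.004/(1.004 + 0.6407) = 0.6104.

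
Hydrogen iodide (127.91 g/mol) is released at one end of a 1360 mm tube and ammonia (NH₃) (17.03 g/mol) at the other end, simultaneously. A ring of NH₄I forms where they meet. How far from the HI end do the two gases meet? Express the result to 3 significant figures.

364 mm

In equal time, each gas travels a distance ∝ its rate ∝ 1/√M, so d_HI/d_NH₃ = √(M_NH₃/M_HI) = √(17.03/127.91) = 0.3649.
With d_HI + d_NH₃ = 1360 mm, d_NH₃ = 1360/(1 + 0.3649) = 996.4 mm.
d_HI = 1360 − 996.4 = 364 mm.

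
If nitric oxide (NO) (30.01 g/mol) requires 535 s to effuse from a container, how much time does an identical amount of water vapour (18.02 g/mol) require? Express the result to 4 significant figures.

414.6 s

From Graham's law, t_H₂O/t_NO = √(M_H₂O/M_NO) = √(18.02/30.01) = √0.6005 = 0.7749.
So the time for H₂O is 535 × 0.7749 = 414.6 s.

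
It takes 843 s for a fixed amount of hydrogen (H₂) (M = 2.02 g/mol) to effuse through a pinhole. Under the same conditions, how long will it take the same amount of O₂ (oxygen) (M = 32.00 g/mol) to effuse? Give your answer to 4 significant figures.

By Graham's law, t_O₂/t_H₂ = √(M_O₂/M_H₂) = √(32.00/2.02) = √15.84 = 3.980.
So the time for O₂ is 843 × 3.980 = 3355 s.

3355 s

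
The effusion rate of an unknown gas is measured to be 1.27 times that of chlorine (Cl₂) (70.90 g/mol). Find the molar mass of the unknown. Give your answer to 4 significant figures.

From Graham's law, rate_X/rate_Cl₂ = √(M_Cl₂/M_X).
1.27 = √(70.90/M_X)
M_X = 70.90 / 1.27² = 70.90 / 1.613 = 43.96 g/mol

43.96 g/mol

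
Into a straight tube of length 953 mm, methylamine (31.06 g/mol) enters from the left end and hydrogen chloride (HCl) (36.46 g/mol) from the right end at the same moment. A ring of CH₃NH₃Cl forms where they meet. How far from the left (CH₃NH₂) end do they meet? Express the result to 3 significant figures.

The fronts meet when d_CH₃NH₂ + d_HCl = L with d_CH₃NH₂/d_HCl = √(M_HCl/M_CH₃NH₂) (Graham's law). Here √(M_HCl/M_CH₃NH₂) = √(36.46/31.06) = 1.083.
With d_CH₃NH₂ + d_HCl = 953 mm, d_HCl = 953/(1 + 1.083) = 457.4 mm.
d_CH₃NH₂ = 953 − 457.4 = 496 mm.

496 mm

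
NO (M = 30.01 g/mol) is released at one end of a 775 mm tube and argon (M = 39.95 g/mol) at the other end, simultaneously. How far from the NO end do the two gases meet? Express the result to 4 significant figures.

The fronts meet when d_NO + d_Ar = L with d_NO/d_Ar = √(M_Ar/M_NO) (Graham's law). Here √(M_Ar/M_NO) = √(39.95/30.01) = 1.154.
With d_NO + d_Ar = 775 mm, d_Ar = 775/(1 + 1.154) = 359.8 mm.
d_NO = 775 − 359.8 = 415.2 mm.

415.2 mm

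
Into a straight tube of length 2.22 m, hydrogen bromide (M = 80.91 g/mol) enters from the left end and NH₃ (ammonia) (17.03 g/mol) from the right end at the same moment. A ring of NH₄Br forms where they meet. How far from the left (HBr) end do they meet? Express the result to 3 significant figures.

0.698 m

The fronts meet when d_HBr + d_NH₃ = L with d_HBr/d_NH₃ = √(M_NH₃/M_HBr) (Graham's law). Here √(M_NH₃/M_HBr) = √(17.03/80.91) = 0.4588.
With d_HBr + d_NH₃ = 2.22 m, d_NH₃ = 2.22/(1 + 0.4588) = 1.522 m.
d_HBr = 2.22 − 1.522 = 0.698 m.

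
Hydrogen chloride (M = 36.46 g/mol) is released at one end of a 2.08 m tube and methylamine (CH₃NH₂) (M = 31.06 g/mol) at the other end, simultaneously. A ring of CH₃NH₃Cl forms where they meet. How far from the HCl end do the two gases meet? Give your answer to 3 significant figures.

Distances travelled in equal time are proportional to diffusion rates, so d_HCl/d_CH₃NH₂ = √(M_CH₃NH₂/M_HCl) = √(31.06/36.46) = 0.9230.
With d_HCl + d_CH₃NH₂ = 2.08 m, d_CH₃NH₂ = 2.08/(1 + 0.9230) = 1.082 m.
d_HCl = 2.08 − 1.082 = 0.998 m.

0.998 m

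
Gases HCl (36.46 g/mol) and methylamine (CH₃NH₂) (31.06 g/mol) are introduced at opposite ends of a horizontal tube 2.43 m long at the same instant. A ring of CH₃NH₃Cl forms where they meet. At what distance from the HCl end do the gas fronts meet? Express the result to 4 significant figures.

1.166 m

Graham's law gives d_HCl/d_CH₃NH₂ = rate_HCl/rate_CH₃NH₂ = √(M_CH₃NH₂/M_HCl) = √(31.06/36.46) = 0.9230.
With d_HCl + d_CH₃NH₂ = 2.43 m, d_CH₃NH₂ = 2.43/(1 + 0.9230) = 1.264 m.
d_HCl = 2.43 − 1.264 = 1.166 m.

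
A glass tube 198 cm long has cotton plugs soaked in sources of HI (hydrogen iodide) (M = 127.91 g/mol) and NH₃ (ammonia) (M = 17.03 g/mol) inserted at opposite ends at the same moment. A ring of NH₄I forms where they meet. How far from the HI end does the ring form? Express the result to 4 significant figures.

52.93 cm

The fronts meet when d_HI + d_NH₃ = L with d_HI/d_NH₃ = √(M_NH₃/M_HI) (Graham's law). Here √(M_NH₃/M_HI) = √(17.03/127.91) = 0.3649.
With d_HI + d_NH₃ = 198 cm, d_NH₃ = 198/(1 + 0.3649) = 145.1 cm.
d_HI = 198 − 145.1 = 52.93 cm.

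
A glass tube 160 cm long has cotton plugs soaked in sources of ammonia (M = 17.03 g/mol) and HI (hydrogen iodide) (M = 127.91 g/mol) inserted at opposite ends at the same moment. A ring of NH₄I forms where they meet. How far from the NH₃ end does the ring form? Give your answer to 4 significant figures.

117.2 cm

The fronts meet when d_NH₃ + d_HI = L with d_NH₃/d_HI = √(M_HI/M_NH₃) (Graham's law). Here √(M_HI/M_NH₃) = √(127.91/17.03) = 2.741.
With d_NH₃ + d_HI = 160 cm, d_HI = 160/(1 + 2.741) = 42.77 cm.
d_NH₃ = 160 − 42.77 = 117.2 cm.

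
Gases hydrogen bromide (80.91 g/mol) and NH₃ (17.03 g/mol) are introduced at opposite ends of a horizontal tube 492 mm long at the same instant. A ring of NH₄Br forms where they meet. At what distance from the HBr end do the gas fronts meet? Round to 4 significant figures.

Distances travelled in equal time are proportional to diffusion rates, so d_HBr/d_NH₃ = √(M_NH₃/M_HBr) = √(17.03/80.91) = 0.4588.
With d_HBr + d_NH₃ = 492 mm, d_NH₃ = 492/(1 + 0.4588) = 337.3 mm.
d_HBr = 492 − 337.3 = 154.7 mm.

154.7 mm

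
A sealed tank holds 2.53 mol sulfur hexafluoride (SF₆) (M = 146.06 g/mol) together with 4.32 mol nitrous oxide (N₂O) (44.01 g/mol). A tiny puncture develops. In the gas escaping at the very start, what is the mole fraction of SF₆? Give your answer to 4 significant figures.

0.2433

Rate_i ∝ x_i/√M_i (Graham's law weighted by mole fraction), so the effusate composition follows n_i/√M_i.
Mole fraction of SF₆ in the effusate = (n_SF₆/√M_SF₆) / (n_SF₆/√M_SF₆ + n_N₂O/√M_N₂O)
= (2.53/√146.06) / (2.53/√146.06 + 4.32/√44.01) = 0.2093/(0.2093 + 0.6512) = 0.2433.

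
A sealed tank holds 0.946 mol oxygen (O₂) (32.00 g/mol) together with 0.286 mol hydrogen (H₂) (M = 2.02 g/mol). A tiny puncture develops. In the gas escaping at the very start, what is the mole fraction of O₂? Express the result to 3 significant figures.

Each component's effusion rate ∝ (its partial pressure)·(1/√M) ∝ n_i/√M_i.
x_O₂(eff) = (n_O₂/√M_O₂) / (n_O₂/√M_O₂ + n_H₂/√M_H₂)
= (0.946/√32.00) / (0.946/√32.00 + 0.286/√2.02) = 0.1672/(0.1672 + 0.2012) = 0.454.

0.454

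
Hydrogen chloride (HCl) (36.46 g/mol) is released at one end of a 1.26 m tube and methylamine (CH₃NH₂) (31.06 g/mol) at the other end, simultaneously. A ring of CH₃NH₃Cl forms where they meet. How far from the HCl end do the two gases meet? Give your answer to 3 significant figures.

In equal time, each gas travels a distance ∝ its rate ∝ 1/√M, so d_HCl/d_CH₃NH₂ = √(M_CH₃NH₂/M_HCl) = √(31.06/36.46) = 0.9230.
With d_HCl + d_CH₃NH₂ = 1.26 m, d_CH₃NH₂ = 1.26/(1 + 0.9230) = 0.6552 m.
d_HCl = 1.26 − 0.6552 = 0.605 m.

0.605 m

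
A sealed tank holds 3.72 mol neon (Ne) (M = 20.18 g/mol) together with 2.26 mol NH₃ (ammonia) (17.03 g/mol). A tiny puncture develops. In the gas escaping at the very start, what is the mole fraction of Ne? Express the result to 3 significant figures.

Rate_i ∝ x_i/√M_i (Graham's law weighted by mole fraction), so the effusate composition follows n_i/√M_i.
So x_Ne in the escaping gas = (n_Ne/√M_Ne) / Σ(n_i/√M_i)
= (3.72/√20.18) / (3.72/√20.18 + 2.26/√17.03) = 0.8281/(0.8281 + 0.5476) = 0.602.

0.602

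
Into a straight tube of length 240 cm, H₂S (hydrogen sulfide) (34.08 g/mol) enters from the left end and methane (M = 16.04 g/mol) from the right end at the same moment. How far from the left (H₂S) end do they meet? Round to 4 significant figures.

Graham's law gives d_H₂S/d_CH₄ = rate_H₂S/rate_CH₄ = √(M_CH₄/M_H₂S) = √(16.04/34.08) = 0.6860.
With d_H₂S + d_CH₄ = 240 cm, d_CH₄ = 240/(1 + 0.6860) = 142.3 cm.
d_H₂S = 240 − 142.3 = 97.66 cm.

97.66 cm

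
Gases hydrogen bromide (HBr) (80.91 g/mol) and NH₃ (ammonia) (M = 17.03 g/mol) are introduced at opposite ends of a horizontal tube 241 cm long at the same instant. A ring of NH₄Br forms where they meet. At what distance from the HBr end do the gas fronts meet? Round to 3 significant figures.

75.8 cm

In equal time, each gas travels a distance ∝ its rate ∝ 1/√M, so d_HBr/d_NH₃ = √(M_NH₃/M_HBr) = √(17.03/80.91) = 0.4588.
With d_HBr + d_NH₃ = 241 cm, d_NH₃ = 241/(1 + 0.4588) = 165.2 cm.
d_HBr = 241 − 165.2 = 75.8 cm.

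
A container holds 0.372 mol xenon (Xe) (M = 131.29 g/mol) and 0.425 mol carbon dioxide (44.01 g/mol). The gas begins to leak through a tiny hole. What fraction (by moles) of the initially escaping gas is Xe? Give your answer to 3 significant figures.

Rate_i ∝ x_i/√M_i (Graham's law weighted by mole fraction), so the effusate composition follows n_i/√M_i.
Mole fraction of Xe in the effusate = (n_Xe/√M_Xe) / (n_Xe/√M_Xe + n_CO₂/√M_CO₂)
= (0.372/√131.29) / (0.372/√131.29 + 0.425/√44.01) = 0.03247/(0.03247 + 0.06406) = 0.336.

0.336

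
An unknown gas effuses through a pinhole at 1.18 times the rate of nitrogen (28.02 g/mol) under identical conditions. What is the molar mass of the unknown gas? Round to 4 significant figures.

20.12 g/mol

By Graham's law, rate_X/rate_N₂ = √(M_N₂/M_X).
1.18 = √(28.02/M_X)
M_X = 28.02 / 1.18² = 28.02 / 1.392 = 20.12 g/mol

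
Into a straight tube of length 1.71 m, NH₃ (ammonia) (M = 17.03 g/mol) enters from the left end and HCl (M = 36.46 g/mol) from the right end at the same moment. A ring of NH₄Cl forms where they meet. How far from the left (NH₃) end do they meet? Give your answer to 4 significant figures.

1.016 m

Distances travelled in equal time are proportional to diffusion rates, so d_NH₃/d_HCl = √(M_HCl/M_NH₃) = √(36.46/17.03) = 1.463.
With d_NH₃ + d_HCl = 1.71 m, d_HCl = 1.71/(1 + 1.463) = 0.6942 m.
d_NH₃ = 1.71 − 0.6942 = 1.016 m.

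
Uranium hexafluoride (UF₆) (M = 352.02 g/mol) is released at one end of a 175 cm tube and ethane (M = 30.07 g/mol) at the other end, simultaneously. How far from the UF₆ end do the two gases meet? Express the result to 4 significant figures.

The fronts meet when d_UF₆ + d_C₂H₆ = L with d_UF₆/d_C₂H₆ = √(M_C₂H₆/M_UF₆) (Graham's law). Here √(M_C₂H₆/M_UF₆) = √(30.07/352.02) = 0.2923.
With d_UF₆ + d_C₂H₆ = 175 cm, d_C₂H₆ = 175/(1 + 0.2923) = 135.4 cm.
d_UF₆ = 175 − 135.4 = 39.58 cm.

39.58 cm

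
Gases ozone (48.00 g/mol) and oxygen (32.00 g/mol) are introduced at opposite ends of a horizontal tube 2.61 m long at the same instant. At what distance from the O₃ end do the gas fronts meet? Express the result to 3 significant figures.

1.17 m

The fronts meet when d_O₃ + d_O₂ = L with d_O₃/d_O₂ = √(M_O₂/M_O₃) (Graham's law). Here √(M_O₂/M_O₃) = √(32.00/48.00) = 0.8165.
With d_O₃ + d_O₂ = 2.61 m, d_O₂ = 2.61/(1 + 0.8165) = 1.437 m.
d_O₃ = 2.61 − 1.437 = 1.17 m.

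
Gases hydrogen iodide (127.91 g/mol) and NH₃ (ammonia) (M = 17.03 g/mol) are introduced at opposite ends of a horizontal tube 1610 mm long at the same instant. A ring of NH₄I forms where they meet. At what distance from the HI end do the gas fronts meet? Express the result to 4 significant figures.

Distances travelled in equal time are proportional to diffusion rates, so d_HI/d_NH₃ = √(M_NH₃/M_HI) = √(17.03/127.91) = 0.3649.
With d_HI + d_NH₃ = 1610 mm, d_NH₃ = 1610/(1 + 0.3649) = 1180 mm.
d_HI = 1610 − 1180 = 430.4 mm.

430.4 mm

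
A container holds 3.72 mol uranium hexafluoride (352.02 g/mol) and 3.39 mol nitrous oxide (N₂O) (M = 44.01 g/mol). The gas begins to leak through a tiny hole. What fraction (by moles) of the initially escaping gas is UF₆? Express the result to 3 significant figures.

Rate_i ∝ x_i/√M_i (Graham's law weighted by mole fraction), so the effusate composition follows n_i/√M_i.
Mole fraction of UF₆ in the effusate = (n_UF₆/√M_UF₆) / (n_UF₆/√M_UF₆ + n_N₂O/√M_N₂O)
= (3.72/√352.02) / (3.72/√352.02 + 3.39/√44.01) = 0.1983/(0.1983 + 0.5110) = 0.280.

0.280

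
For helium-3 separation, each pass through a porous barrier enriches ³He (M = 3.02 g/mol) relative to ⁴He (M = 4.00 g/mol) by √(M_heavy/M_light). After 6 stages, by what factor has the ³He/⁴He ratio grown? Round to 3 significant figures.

After 6 stages the ratio has grown by (√(4.00/3.02))^6 = (4.00/3.02)^(6/2).
= 1.32450^3 = 2.32.

2.32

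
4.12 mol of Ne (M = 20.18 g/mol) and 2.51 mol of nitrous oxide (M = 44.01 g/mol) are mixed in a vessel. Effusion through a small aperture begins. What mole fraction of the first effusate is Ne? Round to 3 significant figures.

Each component's effusion rate ∝ (its partial pressure)·(1/√M) ∝ n_i/√M_i.
So x_Ne in the escaping gas = (n_Ne/√M_Ne) / Σ(n_i/√M_i)
= (4.12/√20.18) / (4.12/√20.18 + 2.51/√44.01) = 0.9171/(0.9171 + 0.3784) = 0.708.

0.708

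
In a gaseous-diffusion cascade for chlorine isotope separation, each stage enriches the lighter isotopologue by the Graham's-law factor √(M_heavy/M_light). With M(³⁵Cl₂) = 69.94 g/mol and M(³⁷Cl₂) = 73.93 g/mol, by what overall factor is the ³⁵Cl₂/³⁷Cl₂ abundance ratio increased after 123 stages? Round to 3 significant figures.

30.3

Each stage multiplies the ratio by α = √(73.93/69.94), so after 123 stages the overall factor is α^123 = (73.93/69.94)^(123/2).
= 1.05705^(123/2) = 30.3.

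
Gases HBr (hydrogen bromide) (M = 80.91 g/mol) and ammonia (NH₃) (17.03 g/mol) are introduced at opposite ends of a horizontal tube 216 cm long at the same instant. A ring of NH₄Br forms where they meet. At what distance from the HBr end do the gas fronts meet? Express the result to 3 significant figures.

67.9 cm

Graham's law gives d_HBr/d_NH₃ = rate_HBr/rate_NH₃ = √(M_NH₃/M_HBr) = √(17.03/80.91) = 0.4588.
With d_HBr + d_NH₃ = 216 cm, d_NH₃ = 216/(1 + 0.4588) = 148.1 cm.
d_HBr = 216 − 148.1 = 67.9 cm.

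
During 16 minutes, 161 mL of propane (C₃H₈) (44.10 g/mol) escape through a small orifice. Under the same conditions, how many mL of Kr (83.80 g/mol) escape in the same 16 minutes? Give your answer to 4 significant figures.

116.8 mL

Using Graham's law: rate_Kr/rate_C₃H₈ = √(M_C₃H₈/M_Kr) = √(44.10/83.80) = √0.5263 = 0.7254.
So the volume for Kr is 161 × 0.7254 = 116.8 mL.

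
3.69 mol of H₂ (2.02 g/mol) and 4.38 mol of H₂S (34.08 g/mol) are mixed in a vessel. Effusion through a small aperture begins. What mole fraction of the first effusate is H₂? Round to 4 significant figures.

The effusion rate of species i is ∝ p_i/√M_i ∝ n_i/√M_i.
So x_H₂ in the escaping gas = (n_H₂/√M_H₂) / Σ(n_i/√M_i)
= (3.69/√2.02) / (3.69/√2.02 + 4.38/√34.08) = 2.596/(2.596 + 0.7503) = 0.7758.

0.7758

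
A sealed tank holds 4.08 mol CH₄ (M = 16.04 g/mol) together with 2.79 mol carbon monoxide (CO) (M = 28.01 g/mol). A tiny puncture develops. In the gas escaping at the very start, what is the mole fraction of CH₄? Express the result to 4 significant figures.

Each component's effusion rate ∝ (its partial pressure)·(1/√M) ∝ n_i/√M_i.
x_CH₄(eff) = (n_CH₄/√M_CH₄) / (n_CH₄/√M_CH₄ + n_CO/√M_CO)
= (4.08/√16.04) / (4.08/√16.04 + 2.79/√28.01) = 1.019/(1.019 + 0.5272) = 0.6590.

0.6590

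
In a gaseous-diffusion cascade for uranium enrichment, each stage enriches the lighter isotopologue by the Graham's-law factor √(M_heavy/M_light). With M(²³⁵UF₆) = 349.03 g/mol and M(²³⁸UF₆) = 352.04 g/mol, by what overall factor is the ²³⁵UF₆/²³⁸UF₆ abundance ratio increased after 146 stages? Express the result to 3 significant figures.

Overall factor = α^146 with α = √(352.04/349.03), i.e. (352.04/349.03)^(146/2).
= 1.00862^73 = 1.87.

1.87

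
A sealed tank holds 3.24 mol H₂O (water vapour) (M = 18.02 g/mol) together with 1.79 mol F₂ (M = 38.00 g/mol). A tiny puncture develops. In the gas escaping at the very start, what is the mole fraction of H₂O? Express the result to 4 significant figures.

Each component's effusion rate ∝ (its partial pressure)·(1/√M) ∝ n_i/√M_i.
So x_H₂O in the escaping gas = (n_H₂O/√M_H₂O) / Σ(n_i/√M_i)
= (3.24/√18.02) / (3.24/√18.02 + 1.79/√38.00) = 0.7633/(0.7633 + 0.2904) = 0.7244.

0.7244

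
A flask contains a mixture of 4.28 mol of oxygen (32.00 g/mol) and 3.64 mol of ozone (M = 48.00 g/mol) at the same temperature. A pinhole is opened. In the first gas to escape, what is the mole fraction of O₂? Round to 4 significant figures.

Effusion rate of each component ∝ n_i/√M_i (partial pressure × 1/√M).
So x_O₂ in the escaping gas = (n_O₂/√M_O₂) / Σ(n_i/√M_i)
= (4.28/√32.00) / (4.28/√32.00 + 3.64/√48.00) = 0.7566/(0.7566 + 0.5254) = 0.5902.

0.5902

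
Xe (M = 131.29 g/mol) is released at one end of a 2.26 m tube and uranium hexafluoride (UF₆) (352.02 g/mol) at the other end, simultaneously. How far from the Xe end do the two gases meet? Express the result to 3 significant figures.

1.40 m

In equal time, each gas travels a distance ∝ its rate ∝ 1/√M, so d_Xe/d_UF₆ = √(M_UF₆/M_Xe) = √(352.02/131.29) = 1.637.
With d_Xe + d_UF₆ = 2.26 m, d_UF₆ = 2.26/(1 + 1.637) = 0.8569 m.
d_Xe = 2.26 − 0.8569 = 1.40 m.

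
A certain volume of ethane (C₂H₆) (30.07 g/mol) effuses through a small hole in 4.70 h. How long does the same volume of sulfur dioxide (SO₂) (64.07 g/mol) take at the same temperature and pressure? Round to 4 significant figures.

6.861 h

From Graham's law, t_SO₂/t_C₂H₆ = √(M_SO₂/M_C₂H₆) = √(64.07/30.07) = √2.131 = 1.460.
So the time for SO₂ is 4.70 × 1.460 = 6.861 h.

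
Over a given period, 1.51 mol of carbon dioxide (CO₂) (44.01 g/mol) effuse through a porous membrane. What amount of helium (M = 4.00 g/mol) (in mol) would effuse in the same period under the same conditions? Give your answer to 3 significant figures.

Since effusion rate ∝ 1/√M, rate_He/rate_CO₂ = √(M_CO₂/M_He) = √(44.01/4.00) = √11.00 = 3.317.
So the amount for He is 1.51 × 3.317 = 5.01 mol.

5.01 mol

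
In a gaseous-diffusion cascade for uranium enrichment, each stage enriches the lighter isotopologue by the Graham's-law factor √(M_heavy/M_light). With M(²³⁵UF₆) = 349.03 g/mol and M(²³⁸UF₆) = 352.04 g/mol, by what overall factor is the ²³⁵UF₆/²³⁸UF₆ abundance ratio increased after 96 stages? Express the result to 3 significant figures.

After 96 stages the ratio has grown by (√(352.04/349.03))^96 = (352.04/349.03)^(96/2).
= 1.00862^48 = 1.51.

1.51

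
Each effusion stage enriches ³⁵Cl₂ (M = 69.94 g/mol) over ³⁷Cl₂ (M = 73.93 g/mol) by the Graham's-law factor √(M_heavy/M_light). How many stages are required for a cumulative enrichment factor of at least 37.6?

With α = √(73.93/69.94) per stage, ln α = ½ ln(1.05705) = 0.02774.
Need α^N ≥ 37.6 ⇒ N ≥ ln(37.6) / ln α = 3.627 / 0.02774 = 130.75.
Rounding up, N = 131 stages.

131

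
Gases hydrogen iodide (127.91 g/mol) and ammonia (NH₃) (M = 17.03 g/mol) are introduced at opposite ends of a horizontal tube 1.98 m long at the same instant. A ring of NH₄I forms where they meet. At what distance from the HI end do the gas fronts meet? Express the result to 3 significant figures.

The fronts meet when d_HI + d_NH₃ = L with d_HI/d_NH₃ = √(M_NH₃/M_HI) (Graham's law). Here √(M_NH₃/M_HI) = √(17.03/127.91) = 0.3649.
With d_HI + d_NH₃ = 1.98 m, d_NH₃ = 1.98/(1 + 0.3649) = 1.451 m.
d_HI = 1.98 − 1.451 = 0.529 m.

0.529 m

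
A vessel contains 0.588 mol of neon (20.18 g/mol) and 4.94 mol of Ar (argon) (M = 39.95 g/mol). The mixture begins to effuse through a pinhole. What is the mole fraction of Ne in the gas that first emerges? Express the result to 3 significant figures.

0.143

The effusion rate of species i is ∝ p_i/√M_i ∝ n_i/√M_i.
x_Ne(eff) = (n_Ne/√M_Ne) / (n_Ne/√M_Ne + n_Ar/√M_Ar)
= (0.588/√20.18) / (0.588/√20.18 + 4.94/√39.95) = 0.1309/(0.1309 + 0.7816) = 0.143.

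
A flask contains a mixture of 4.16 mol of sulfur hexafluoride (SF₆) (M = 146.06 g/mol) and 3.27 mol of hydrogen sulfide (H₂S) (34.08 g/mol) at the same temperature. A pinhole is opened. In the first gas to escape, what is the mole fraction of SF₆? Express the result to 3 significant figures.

0.381

Effusion rate of each component ∝ n_i/√M_i (partial pressure × 1/√M).
So x_SF₆ in the escaping gas = (n_SF₆/√M_SF₆) / Σ(n_i/√M_i)
= (4.16/√146.06) / (4.16/√146.06 + 3.27/√34.08) = 0.3442/(0.3442 + 0.5601) = 0.381.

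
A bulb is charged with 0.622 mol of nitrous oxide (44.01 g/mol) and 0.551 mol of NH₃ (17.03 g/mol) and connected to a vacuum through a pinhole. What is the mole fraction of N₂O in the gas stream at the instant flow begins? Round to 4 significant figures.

The effusion rate of species i is ∝ p_i/√M_i ∝ n_i/√M_i.
Mole fraction of N₂O in the effusate = (n_N₂O/√M_N₂O) / (n_N₂O/√M_N₂O + n_NH₃/√M_NH₃)
= (0.622/√44.01) / (0.622/√44.01 + 0.551/√17.03) = 0.09376/(0.09376 + 0.1335) = 0.4125.

0.4125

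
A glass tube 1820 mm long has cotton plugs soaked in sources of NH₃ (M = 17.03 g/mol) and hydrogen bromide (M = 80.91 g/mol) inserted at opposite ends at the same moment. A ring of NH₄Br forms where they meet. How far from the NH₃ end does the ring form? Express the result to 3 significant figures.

In equal time, each gas travels a distance ∝ its rate ∝ 1/√M, so d_NH₃/d_HBr = √(M_HBr/M_NH₃) = √(80.91/17.03) = 2.180.
With d_NH₃ + d_HBr = 1820 mm, d_HBr = 1820/(1 + 2.180) = 572.4 mm.
d_NH₃ = 1820 − 572.4 = 1250 mm.

1250 mm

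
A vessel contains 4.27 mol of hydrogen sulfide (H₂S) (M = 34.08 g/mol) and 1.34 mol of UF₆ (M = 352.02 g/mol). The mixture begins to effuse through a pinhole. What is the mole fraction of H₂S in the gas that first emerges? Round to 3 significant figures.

The effusion rate of species i is ∝ p_i/√M_i ∝ n_i/√M_i.
x_H₂S(eff) = (n_H₂S/√M_H₂S) / (n_H₂S/√M_H₂S + n_UF₆/√M_UF₆)
= (4.27/√34.08) / (4.27/√34.08 + 1.34/√352.02) = 0.7314/(0.7314 + 0.07142) = 0.911.

0.911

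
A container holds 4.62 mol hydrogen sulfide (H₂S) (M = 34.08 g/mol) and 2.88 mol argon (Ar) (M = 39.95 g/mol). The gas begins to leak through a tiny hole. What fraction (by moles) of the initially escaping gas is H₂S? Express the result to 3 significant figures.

0.635

The effusion rate of species i is ∝ p_i/√M_i ∝ n_i/√M_i.
So x_H₂S in the escaping gas = (n_H₂S/√M_H₂S) / Σ(n_i/√M_i)
= (4.62/√34.08) / (4.62/√34.08 + 2.88/√39.95) = 0.7914/(0.7914 + 0.4557) = 0.635.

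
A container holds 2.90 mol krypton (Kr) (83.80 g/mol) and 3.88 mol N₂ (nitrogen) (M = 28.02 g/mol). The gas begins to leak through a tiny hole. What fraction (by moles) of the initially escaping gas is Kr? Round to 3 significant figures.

0.302

Each component's effusion rate ∝ (its partial pressure)·(1/√M) ∝ n_i/√M_i.
Mole fraction of Kr in the effusate = (n_Kr/√M_Kr) / (n_Kr/√M_Kr + n_N₂/√M_N₂)
= (2.90/√83.80) / (2.90/√83.80 + 3.88/√28.02) = 0.3168/(0.3168 + 0.7330) = 0.302.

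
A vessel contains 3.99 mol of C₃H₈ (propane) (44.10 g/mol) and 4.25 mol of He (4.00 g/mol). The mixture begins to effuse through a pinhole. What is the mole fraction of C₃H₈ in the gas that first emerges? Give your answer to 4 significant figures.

0.2204

The effusion rate of species i is ∝ p_i/√M_i ∝ n_i/√M_i.
Mole fraction of C₃H₈ in the effusate = (n_C₃H₈/√M_C₃H₈) / (n_C₃H₈/√M_C₃H₈ + n_He/√M_He)
= (3.99/√44.10) / (3.99/√44.10 + 4.25/√4.00) = 0.6008/(0.6008 + 2.125) = 0.2204.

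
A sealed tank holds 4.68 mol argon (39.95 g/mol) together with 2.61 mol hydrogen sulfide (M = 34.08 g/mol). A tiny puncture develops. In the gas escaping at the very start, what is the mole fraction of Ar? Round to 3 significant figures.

0.624

Rate_i ∝ x_i/√M_i (Graham's law weighted by mole fraction), so the effusate composition follows n_i/√M_i.
So x_Ar in the escaping gas = (n_Ar/√M_Ar) / Σ(n_i/√M_i)
= (4.68/√39.95) / (4.68/√39.95 + 2.61/√34.08) = 0.7404/(0.7404 + 0.4471) = 0.624.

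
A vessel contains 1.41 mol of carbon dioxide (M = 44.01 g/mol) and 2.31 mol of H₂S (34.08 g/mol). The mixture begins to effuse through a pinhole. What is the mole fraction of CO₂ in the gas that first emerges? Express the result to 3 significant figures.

Each component's effusion rate ∝ (its partial pressure)·(1/√M) ∝ n_i/√M_i.
x_CO₂(eff) = (n_CO₂/√M_CO₂) / (n_CO₂/√M_CO₂ + n_H₂S/√M_H₂S)
= (1.41/√44.01) / (1.41/√44.01 + 2.31/√34.08) = 0.2125/(0.2125 + 0.3957) = 0.349.

0.349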